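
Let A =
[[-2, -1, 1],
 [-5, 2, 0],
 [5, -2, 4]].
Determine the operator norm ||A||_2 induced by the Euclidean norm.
||A||_2 ≈ 8.2538 (= sqrt(largest eigenvalue of A^T A))

||A||_2 = sigma_max(A) = sqrt(lambda_max(A^T A)). Form the symmetric matrix M = A^T A =
[[54, -18, 18],
 [-18, 9, -9],
 [18, -9, 17]].
Its characteristic polynomial (trace, sum of principal 2x2 minors, determinant of M give the coefficients) is
  p(λ) = det(λ I - M) = λ^3 - 80λ^2 + 828λ - 1296.
No integer candidate from the rational root theorem (±divisors of 1296) is a root, so the roots are irrational. The cubic discriminant is Δ = 962772480 > 0, so there are three distinct real roots. p(1) = -547 and p(2) = 48 have opposite signs, so a root lies in (1, 2); Newton's method refines it to λ ≈ 1.9089. p(9) = 405 and p(10) = -16 have opposite signs, so a root lies in (9, 10); Newton's method refines it to λ ≈ 9.966. p(68) = -480 and p(69) = 3465 have opposite signs, so a root lies in (68, 69); Newton's method refines it to λ ≈ 68.1251. Check (Vieta): the three roots sum to 80, matching tr M = 80.
So the eigenvalues of A^T A are ≈ 1.9089, 9.966, 68.1251 (all ≥ 0, as they must be for A^T A). The largest is λ_max ≈ 68.1251, hence ||A||_2 = sqrt(λ_max) ≈ 8.2538.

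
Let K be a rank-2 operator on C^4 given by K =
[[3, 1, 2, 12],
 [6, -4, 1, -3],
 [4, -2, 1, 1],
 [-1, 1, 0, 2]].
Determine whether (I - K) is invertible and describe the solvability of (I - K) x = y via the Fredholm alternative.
(I - K) is invertible (det(I - K) = -11 ≠ 0), so for every y in C^4 the equation (I - K) x = y has a unique solution.

K has rank 2 and factors as K = U V^T = u1 v1^T + u2 v2^T with u1 = (3, -3, -1, 1), v1 = (-1, 1, 0, 2), u2 = (-2, -1, -1, 0), v2 = (-3, 1, -1, -3) (multiplying out reproduces the displayed K). The nonzero eigenvalues of U V^T coincide with those of the 2 x 2 matrix G = V^T U = [[v1·u1, v1·u2], [v2·u1, v2·u2]] = [[-4, 1], [-14, 6]], and by the Sylvester determinant identity det(I_4 - U V^T) = det(I_2 - V^T U) = det([[5, -1], [14, -5]]) = (5)(-5) - (-1)(14) = -11. (Direct check: I - K =
[[-2, -1, -2, -12],
 [-6, 5, -1, 3],
 [-4, 2, 0, -1],
 [1, -1, 0, -1]]
has determinant -11.) The finite-dimensional Fredholm alternative says: either (I - K) is invertible, or ker(I - K) ≠ {0} and then range(I - K) = ker((I - K)^*)^⊥, with dim ker(I - K) = dim ker((I - K)^*). Since det(I - K) ≠ 0, 1 is not an eigenvalue of K and ker(I - K) = {0}, so we are in the first case: for every y there is a unique x = (I - K)^(-1) y. (Explicitly, by the Woodbury identity, (I - U V^T)^(-1) = I + U (I_2 - G)^(-1) V^T.)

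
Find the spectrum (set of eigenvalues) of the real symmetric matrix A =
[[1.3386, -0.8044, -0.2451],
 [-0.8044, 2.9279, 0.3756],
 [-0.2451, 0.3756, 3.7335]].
sigma(A) ≈ {1, 3, 4}

A is real symmetric, so its spectrum consists of real eigenvalues. Expanding the characteristic polynomial of the displayed matrix gives
  det(λ I - A) = p(λ) = λ^3 + (-8)λ^2 + (19)λ + (-12).
Solving p(λ) = 0 yields eigenvalues ≈ 1, 3, 4. (A is shown rounded to 4 decimals, so these recover the underlying integer eigenvalues to within that precision.)
Verification: the trace of A = 8 equals the sum of eigenvalues 8, and det(A) ≈ 12.0002 matches the eigenvalue product 12.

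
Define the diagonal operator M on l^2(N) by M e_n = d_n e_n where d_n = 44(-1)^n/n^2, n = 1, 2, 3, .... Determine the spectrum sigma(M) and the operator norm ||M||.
sigma(M) = {44(-1)^n/n^2 : n ≥ 1} ∪ {0}; ||M|| = 44

A bounded diagonal operator on l^2 with diagonal entries d_n has spectrum equal to the closure of {d_n : n ≥ 1}: every d_n is an eigenvalue (with eigenvector e_n), so {d_n} ⊂ sigma(M); the spectrum is closed, so its closure is too; and for lambda not in the closure, (M - lambda I) has bounded inverse (the diagonal entries 1/(d_n - lambda) are bounded). For our sequence d_n = 44(-1)^n/n^2, n = 1, 2, 3, ...:
  - {d_n} = {44(-1)^n/n^2 : n ≥ 1}; the only limit point is 0
  - closure = {44(-1)^n/n^2 : n ≥ 1} ∪ {0}
For the norm: a diagonal operator has ||M|| = sup_n |d_n|. Here |d_n| = 44/n^2 is decreasing, so sup_n |d_n| = |d_1| = 44. So ||M|| = 44.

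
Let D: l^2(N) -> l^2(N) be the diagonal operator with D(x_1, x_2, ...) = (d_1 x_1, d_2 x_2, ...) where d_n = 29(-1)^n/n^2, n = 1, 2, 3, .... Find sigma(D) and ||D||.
sigma(D) = {29(-1)^n/n^2 : n ≥ 1} ∪ {0}; ||D|| = 29

A bounded diagonal operator on l^2 with diagonal entries d_n has spectrum equal to the closure of {d_n : n ≥ 1}: every d_n is an eigenvalue (with eigenvector e_n), so {d_n} ⊂ sigma(D); the spectrum is closed, so its closure is too; and for lambda not in the closure, (D - lambda I) has bounded inverse (the diagonal entries 1/(d_n - lambda) are bounded). For our sequence d_n = 29(-1)^n/n^2, n = 1, 2, 3, ...:
  - {d_n} = {29(-1)^n/n^2 : n ≥ 1}; the only limit point is 0
  - closure = {29(-1)^n/n^2 : n ≥ 1} ∪ {0}
For the norm: a diagonal operator has ||D|| = sup_n |d_n|. Here |d_n| = 29/n^2 is decreasing, so sup_n |d_n| = |d_1| = 29. So ||D|| = 29.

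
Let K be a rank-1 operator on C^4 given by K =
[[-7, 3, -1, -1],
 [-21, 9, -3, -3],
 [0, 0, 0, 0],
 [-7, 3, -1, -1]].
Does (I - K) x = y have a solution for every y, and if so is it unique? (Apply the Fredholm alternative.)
(I - K) is singular (det(I - K) = 0, i.e. 1 ∈ sigma(K)). (I - K) x = y is solvable iff y ⊥ ker((I - K)^*) = span{(-7, 3, -1, -1)}, i.e. iff -7y_1 + 3y_2 - y_3 - y_4 = 0. When solvable, the solutions are x = y + c·(1, 3, 0, 1), c arbitrary (ker(I - K) = span{(1, 3, 0, 1)}, dimension 1).

K has rank 1, so it is an outer product K = u v^T: every row of K is a multiple of one row vector. Reading off the entries, u = (1, 3, 0, 1) and v = (-7, 3, -1, -1) (row i of K equals u_i·v^T). A rank-one matrix u v^T satisfies K u = u (v·u) and kills the (3)-dimensional subspace v^⊥, so its characteristic polynomial is lambda^3 (lambda - v·u) with v·u = tr K = 1. Hence the eigenvalues of I - K are 1 (multiplicity 3) and 1 - (1) = 0, so det(I - K) = 0. (Direct check: I - K =
[[8, -3, 1, 1],
 [21, -8, 3, 3],
 [0, 0, 1, 0],
 [7, -3, 1, 2]]
has determinant 0.) So 1 is an eigenvalue of K and (I - K) is not invertible. The finite-dimensional Fredholm alternative says: either (I - K) is invertible, or ker(I - K) ≠ {0} and then range(I - K) = ker((I - K)^*)^⊥, with dim ker(I - K) = dim ker((I - K)^*). We are in the second case, so we need both kernels. Kernel of I - K: (I - K) u = u - u (v·u) = u - u = 0, so ker(I - K) = span{u} = span{(1, 3, 0, 1)} (it is exactly 1-dimensional because rank(I - K) = 3). Kernel of the adjoint: K is real, so (I - K)^* = I - K^T = I - v u^T, and (I - v u^T) v = v - v (u·v) = 0; hence ker((I - K)^*) = span{v} = span{(-7, 3, -1, -1)}. Therefore (I - K) x = y is solvable iff <y, v> = 0, i.e. iff -7y_1 + 3y_2 - y_3 - y_4 = 0. When this holds, K y = u (v·y) = 0, so (I - K) y = y and x = y is a particular solution; the full solution set is the line x = y + c·u = y + c·(1, 3, 0, 1), c ∈ C.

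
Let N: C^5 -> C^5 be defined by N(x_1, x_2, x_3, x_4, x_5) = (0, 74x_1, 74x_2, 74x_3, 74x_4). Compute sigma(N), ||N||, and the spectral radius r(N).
sigma(N) = {0}; ||N|| = 74; r(N) = 0. (N is nilpotent with N^5 = 0.)

On C^5, N is a strictly lower-triangular matrix with 74 on the subdiagonal and zeros elsewhere, so its characteristic polynomial is lambda^5 and every eigenvalue is 0: sigma(N) = {0}. For the operator norm, N e_i = 74e_{i+1} for i = 1, ..., 4 and N e_5 = 0, so the singular values of N are 74 (with multiplicity 4) and 0; hence ||N|| = 74. The spectral radius r(N) = max|lambda| = 0. Note ||N|| > r(N) — characteristic of non-normal nilpotent operators. Indeed N^5 = 0.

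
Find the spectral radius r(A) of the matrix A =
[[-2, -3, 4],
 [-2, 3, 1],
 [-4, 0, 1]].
r(A) ≈ 3.8886

The eigenvalues of A are the roots of its characteristic polynomial. With M = A (coefficients from the trace, the sum of principal 2x2 minors, and det A):
  p(λ) = det(λ I - M) = λ^3 - 2λ^2 + 5λ - 48.
No integer candidate from the rational root theorem (±divisors of 48) is a root, so the roots are irrational. The cubic discriminant is Δ = -55504 < 0, so there is one real root and a complex-conjugate pair. p(3) = -24 and p(4) = 4 have opposite signs, so a root lies in (3, 4); Newton's method refines it to λ ≈ 3.8886. Dividing out (λ - (3.8886)) leaves approximately λ^2 + 1.8886λ + 12.3439. For λ^2 + 1.8886λ + 12.3439 the discriminant is -45.8087. It is negative, so the remaining roots are the complex-conjugate pair λ ≈ -0.9443 ± 3.3841i. Their product equals the constant term, so |λ|^2 ≈ 12.3439 and |λ| ≈ 3.5134.
Thus the eigenvalues (to 4 decimals) are 3.8886 (modulus 3.8886); -0.9443 ± 3.3841i (modulus 3.5134). The spectral radius is the largest modulus: r(A) ≈ 3.8886. (Cross-check: r(A) ≤ ||A||_2 ≈ 6.0945; equality holds whenever A is normal, though it can also hold for some non-normal A.)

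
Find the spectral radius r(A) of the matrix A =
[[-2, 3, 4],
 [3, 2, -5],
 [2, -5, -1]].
r(A) ≈ 7.6996

The eigenvalues of A are the roots of its characteristic polynomial. With M = A (coefficients from the trace, the sum of principal 2x2 minors, and det A):
  p(λ) = det(λ I - M) = λ^3 + λ^2 - 46λ + 43.
No integer candidate from the rational root theorem (±divisors of 43) is a root, so the roots are irrational. The cubic discriminant is Δ = 305761 > 0, so there are three distinct real roots. p(-8) = -37 and p(-7) = 71 have opposite signs, so a root lies in (-8, -7); Newton's method refines it to λ ≈ -7.6996. p(0) = 43 and p(1) = -1 have opposite signs, so a root lies in (0, 1); Newton's method refines it to λ ≈ 0.9757. p(5) = -37 and p(6) = 19 have opposite signs, so a root lies in (5, 6); Newton's method refines it to λ ≈ 5.724. Check (Vieta): the three roots sum to -1, matching tr M = -1.
Thus the eigenvalues (to 4 decimals) are -7.6996 (modulus 7.6996); 0.9757 (modulus 0.9757); 5.724 (modulus 5.724). The spectral radius is the largest modulus: r(A) ≈ 7.6996. (Cross-check: r(A) ≤ ||A||_2 ≈ 7.9142; equality holds whenever A is normal, though it can also hold for some non-normal A.)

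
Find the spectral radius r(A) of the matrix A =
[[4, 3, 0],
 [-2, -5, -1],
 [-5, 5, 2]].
r(A) ≈ 4.0996

The eigenvalues of A are the roots of its characteristic polynomial. With M = A (coefficients from the trace, the sum of principal 2x2 minors, and det A):
  p(λ) = det(λ I - M) = λ^3 - λ^2 - 11λ - 7.
No integer candidate from the rational root theorem (±divisors of 7) is a root, so the roots are irrational. The cubic discriminant is Δ = 2708 > 0, so there are three distinct real roots. p(-3) = -10 and p(-2) = 3 have opposite signs, so a root lies in (-3, -2); Newton's method refines it to λ ≈ -2.3832. p(-1) = 2 and p(0) = -7 have opposite signs, so a root lies in (-1, 0); Newton's method refines it to λ ≈ -0.7165. p(4) = -3 and p(5) = 38 have opposite signs, so a root lies in (4, 5); Newton's method refines it to λ ≈ 4.0996. Check (Vieta): the three roots sum to 1, matching tr M = 1.
Thus the eigenvalues (to 4 decimals) are -2.3832 (modulus 2.3832); -0.7165 (modulus 0.7165); 4.0996 (modulus 4.0996). The spectral radius is the largest modulus: r(A) ≈ 4.0996. (Cross-check: r(A) ≤ ||A||_2 ≈ 8.0122; equality holds whenever A is normal, though it can also hold for some non-normal A.)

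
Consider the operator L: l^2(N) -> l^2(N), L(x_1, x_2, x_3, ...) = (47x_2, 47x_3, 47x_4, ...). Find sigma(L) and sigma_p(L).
sigma(L) = closed disk {z in C : |z| ≤ 47}; sigma_p(L) = open disk {z in C : |z| < 47}

Note L = 47·V where V is the unit left shift (V x)_k = x_{k+1}; so sigma(L) = 47·sigma(V) and ||L|| = 47||V||. ||L x||^2 = 2209sum_{k≥2} |x_k|^2 ≤ 2209||x||^2, with equality on {x : x_1 = 0}, so ||L|| = 47. For any lambda with |lambda| < 47, set r = lambda/47 (|r| < 1); the vector x = (1, r, r^2, ...) is in l^2 and satisfies L x = 47(r, r^2, ...) = lambda x, so lambda is an eigenvalue. On the boundary |lambda| = 47 the geometric series diverges, so no l^2 eigenvector exists, but these lambda lie in the approximate point spectrum. Hence sigma(L) is the closed disk of radius 47 and sigma_p(L) is the open disk.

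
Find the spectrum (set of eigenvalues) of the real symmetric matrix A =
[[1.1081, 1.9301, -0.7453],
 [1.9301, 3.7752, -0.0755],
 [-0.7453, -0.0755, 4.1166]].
sigma(A) ≈ {0, 4, 5}

A is real symmetric, so its spectrum consists of real eigenvalues. Expanding the characteristic polynomial of the displayed matrix gives
  det(λ I - A) = p(λ) = λ^3 + (-9)λ^2 + (20)λ + (0).
Solving p(λ) = 0 yields eigenvalues ≈ 0, 4, 5. (A is shown rounded to 4 decimals, so these recover the underlying integer eigenvalues to within that precision.)
Verification: the trace of A = 9 equals the sum of eigenvalues 9, and det(A) ≈ -0.0007 matches the eigenvalue product 0.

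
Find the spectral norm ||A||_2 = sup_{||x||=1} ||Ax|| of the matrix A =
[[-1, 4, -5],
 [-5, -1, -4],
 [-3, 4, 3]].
||A||_2 ≈ 7.9471 (= sqrt(largest eigenvalue of A^T A))

||A||_2 = sigma_max(A) = sqrt(lambda_max(A^T A)). Form the symmetric matrix M = A^T A =
[[35, -11, 16],
 [-11, 33, -4],
 [16, -4, 50]].
Its characteristic polynomial (trace, sum of principal 2x2 minors, determinant of M give the coefficients) is
  p(λ) = det(λ I - M) = λ^3 - 118λ^2 + 4162λ - 44100.
No integer candidate from the rational root theorem (±divisors of 44100) is a root, so the roots are irrational. The cubic discriminant is Δ = 321373344 > 0, so there are three distinct real roots. p(20) = -60 and p(21) = 525 have opposite signs, so a root lies in (20, 21); Newton's method refines it to λ ≈ 20.0943. p(34) = 304 and p(35) = -105 have opposite signs, so a root lies in (34, 35); Newton's method refines it to λ ≈ 34.7498. p(63) = -189 and p(64) = 1084 have opposite signs, so a root lies in (63, 64); Newton's method refines it to λ ≈ 63.1559. Check (Vieta): the three roots sum to 118, matching tr M = 118.
So the eigenvalues of A^T A are ≈ 20.0943, 34.7498, 63.1559 (all ≥ 0, as they must be for A^T A). The largest is λ_max ≈ 63.1559, hence ||A||_2 = sqrt(λ_max) ≈ 7.9471.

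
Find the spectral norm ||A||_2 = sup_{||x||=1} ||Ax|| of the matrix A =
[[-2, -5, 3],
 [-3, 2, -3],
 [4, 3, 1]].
||A||_2 ≈ 7.3377 (= sqrt(largest eigenvalue of A^T A))

||A||_2 = sigma_max(A) = sqrt(lambda_max(A^T A)). Form the symmetric matrix M = A^T A =
[[29, 16, 7],
 [16, 38, -18],
 [7, -18, 19]].
Its characteristic polynomial (trace, sum of principal 2x2 minors, determinant of M give the coefficients) is
  p(λ) = det(λ I - M) = λ^3 - 86λ^2 + 1746λ - 784.
No integer candidate from the rational root theorem (±divisors of 784) is a root, so the roots are irrational. The cubic discriminant is Δ = 1363722736 > 0, so there are three distinct real roots. p(0) = -784 and p(1) = 877 have opposite signs, so a root lies in (0, 1); Newton's method refines it to λ ≈ 0.4594. p(31) = 487 and p(32) = -208 have opposite signs, so a root lies in (31, 32); Newton's method refines it to λ ≈ 31.6981. p(53) = -943 and p(54) = 188 have opposite signs, so a root lies in (53, 54); Newton's method refines it to λ ≈ 53.8426. Check (Vieta): the three roots sum to 86, matching tr M = 86.
So the eigenvalues of A^T A are ≈ 0.4594, 31.6981, 53.8426 (all ≥ 0, as they must be for A^T A). The largest is λ_max ≈ 53.8426, hence ||A||_2 = sqrt(λ_max) ≈ 7.3377.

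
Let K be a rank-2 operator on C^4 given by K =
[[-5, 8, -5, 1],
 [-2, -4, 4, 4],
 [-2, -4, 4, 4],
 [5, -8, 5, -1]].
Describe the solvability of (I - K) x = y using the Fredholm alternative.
(I - K) is invertible (det(I - K) = 25 ≠ 0), so for every y in C^4 the equation (I - K) x = y has a unique solution.

K has rank 2 and factors as K = U V^T = u1 v1^T + u2 v2^T with u1 = (1, -2, -2, -1), v1 = (1, 2, -2, -2), u2 = (-3, 0, 0, 3), v2 = (2, -2, 1, -1) (multiplying out reproduces the displayed K). The nonzero eigenvalues of U V^T coincide with those of the 2 x 2 matrix G = V^T U = [[v1·u1, v1·u2], [v2·u1, v2·u2]] = [[3, -9], [5, -9]], and by the Sylvester determinant identity det(I_4 - U V^T) = det(I_2 - V^T U) = det([[-2, 9], [-5, 10]]) = (-2)(10) - (9)(-5) = 25. (Direct check: I - K =
[[6, -8, 5, -1],
 [2, 5, -4, -4],
 [2, 4, -3, -4],
 [-5, 8, -5, 2]]
has determinant 25.) The finite-dimensional Fredholm alternative says: either (I - K) is invertible, or ker(I - K) ≠ {0} and then range(I - K) = ker((I - K)^*)^⊥, with dim ker(I - K) = dim ker((I - K)^*). Since det(I - K) ≠ 0, 1 is not an eigenvalue of K and ker(I - K) = {0}, so we are in the first case: for every y there is a unique x = (I - K)^(-1) y. (Explicitly, by the Woodbury identity, (I - U V^T)^(-1) = I + U (I_2 - G)^(-1) V^T.)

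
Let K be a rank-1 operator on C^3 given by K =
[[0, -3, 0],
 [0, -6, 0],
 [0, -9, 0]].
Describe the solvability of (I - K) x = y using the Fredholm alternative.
(I - K) is invertible (det(I - K) = 7 ≠ 0), so for every y in C^3 the equation (I - K) x = y has a unique solution.

K has rank 1, so it is an outer product K = u v^T: every row of K is a multiple of one row vector. Reading off the entries, u = (1, 2, 3) and v = (0, -3, 0) (row i of K equals u_i·v^T). A rank-one matrix u v^T satisfies K u = u (v·u) and kills the (2)-dimensional subspace v^⊥, so its characteristic polynomial is lambda^2 (lambda - v·u) with v·u = tr K = -6. Hence the eigenvalues of I - K are 1 (multiplicity 2) and 1 - (-6) = 7, so det(I - K) = 7. (Direct check: I - K =
[[1, 3, 0],
 [0, 7, 0],
 [0, 9, 1]]
has determinant 7.) The finite-dimensional Fredholm alternative says: either (I - K) is invertible, or ker(I - K) ≠ {0} and then range(I - K) = ker((I - K)^*)^⊥, with dim ker(I - K) = dim ker((I - K)^*). Since det(I - K) ≠ 0, 1 is not an eigenvalue of K and ker(I - K) = {0}, so we are in the first case: for every y there is a unique x = (I - K)^(-1) y. Explicitly, by the Sherman–Morrison formula, (I - u v^T)^(-1) = I + u v^T/(1 - v·u), i.e. (I - K)^(-1) = I + K/(7).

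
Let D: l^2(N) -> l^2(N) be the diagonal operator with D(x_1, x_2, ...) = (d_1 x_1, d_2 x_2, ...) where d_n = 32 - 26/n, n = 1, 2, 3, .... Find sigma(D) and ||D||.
sigma(D) = {32 - 26/n : n ≥ 1} ∪ {32}; ||D|| = 32

A bounded diagonal operator on l^2 with diagonal entries d_n has spectrum equal to the closure of {d_n : n ≥ 1}: every d_n is an eigenvalue (with eigenvector e_n), so {d_n} ⊂ sigma(D); the spectrum is closed, so its closure is too; and for lambda not in the closure, (D - lambda I) has bounded inverse (the diagonal entries 1/(d_n - lambda) are bounded). For our sequence d_n = 32 - 26/n, n = 1, 2, 3, ...:
  - {d_n} = {32 - 26/n : n ≥ 1}; the only limit point is 32
  - closure = {32 - 26/n : n ≥ 1} ∪ {32}
For the norm: a diagonal operator has ||D|| = sup_n |d_n|. Here d_n = 32 - 26/n increases monotonically from d_1 = 6 toward 32, with all terms in [6, 32); so sup_n |d_n| = 32 (the supremum is the limit, not attained). So ||D|| = 32.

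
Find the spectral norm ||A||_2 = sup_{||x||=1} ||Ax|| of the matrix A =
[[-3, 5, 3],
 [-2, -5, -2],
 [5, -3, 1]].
||A||_2 ≈ 8.7725 (= sqrt(largest eigenvalue of A^T A))

||A||_2 = sigma_max(A) = sqrt(lambda_max(A^T A)). Form the symmetric matrix M = A^T A =
[[38, -20, 0],
 [-20, 59, 22],
 [0, 22, 14]].
Its characteristic polynomial (trace, sum of principal 2x2 minors, determinant of M give the coefficients) is
  p(λ) = det(λ I - M) = λ^3 - 111λ^2 + 2716λ - 7396.
No integer candidate from the rational root theorem (±divisors of 7396) is a root, so the roots are irrational. The cubic discriminant is Δ = 8945767184 > 0, so there are three distinct real roots. p(3) = -220 and p(4) = 1756 have opposite signs, so a root lies in (3, 4); Newton's method refines it to λ ≈ 3.1065. p(30) = 1184 and p(31) = -80 have opposite signs, so a root lies in (30, 31); Newton's method refines it to λ ≈ 30.9376. p(76) = -3140 and p(77) = 150 have opposite signs, so a root lies in (76, 77); Newton's method refines it to λ ≈ 76.9559. Check (Vieta): the three roots sum to 111, matching tr M = 111.
So the eigenvalues of A^T A are ≈ 3.1065, 30.9376, 76.9559 (all ≥ 0, as they must be for A^T A). The largest is λ_max ≈ 76.9559, hence ||A||_2 = sqrt(λ_max) ≈ 8.7725.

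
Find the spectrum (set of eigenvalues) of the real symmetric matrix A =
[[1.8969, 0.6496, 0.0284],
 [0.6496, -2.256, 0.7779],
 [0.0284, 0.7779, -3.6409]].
sigma(A) ≈ {-4, -2, 2}

A is real symmetric, so its spectrum consists of real eigenvalues. Expanding the characteristic polynomial of the displayed matrix gives
  det(λ I - A) = p(λ) = λ^3 + (4)λ^2 + (-4)λ + (-16).
Solving p(λ) = 0 yields eigenvalues ≈ -4, -2, 2. (A is shown rounded to 4 decimals, so these recover the underlying integer eigenvalues to within that precision.)
Verification: the trace of A = -4 equals the sum of eigenvalues -4, and det(A) ≈ 15.9999 matches the eigenvalue product 16.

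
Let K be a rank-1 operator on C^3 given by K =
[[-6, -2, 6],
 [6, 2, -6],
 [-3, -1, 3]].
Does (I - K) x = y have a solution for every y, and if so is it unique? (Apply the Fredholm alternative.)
(I - K) is invertible (det(I - K) = 2 ≠ 0), so for every y in C^3 the equation (I - K) x = y has a unique solution.

K has rank 1, so it is an outer product K = u v^T: every row of K is a multiple of one row vector. Reading off the entries, u = (2, -2, 1) and v = (-3, -1, 3) (row i of K equals u_i·v^T). A rank-one matrix u v^T satisfies K u = u (v·u) and kills the (2)-dimensional subspace v^⊥, so its characteristic polynomial is lambda^2 (lambda - v·u) with v·u = tr K = -1. Hence the eigenvalues of I - K are 1 (multiplicity 2) and 1 - (-1) = 2, so det(I - K) = 2. (Direct check: I - K =
[[7, 2, -6],
 [-6, -1, 6],
 [3, 1, -2]]
has determinant 2.) The finite-dimensional Fredholm alternative says: either (I - K) is invertible, or ker(I - K) ≠ {0} and then range(I - K) = ker((I - K)^*)^⊥, with dim ker(I - K) = dim ker((I - K)^*). Since det(I - K) ≠ 0, 1 is not an eigenvalue of K and ker(I - K) = {0}, so we are in the first case: for every y there is a unique x = (I - K)^(-1) y. Explicitly, by the Sherman–Morrison formula, (I - u v^T)^(-1) = I + u v^T/(1 - v·u), i.e. (I - K)^(-1) = I + K/(2).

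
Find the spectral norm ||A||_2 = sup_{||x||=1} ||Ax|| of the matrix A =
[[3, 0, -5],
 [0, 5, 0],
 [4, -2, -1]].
||A||_2 ≈ 6.8753 (= sqrt(largest eigenvalue of A^T A))

||A||_2 = sigma_max(A) = sqrt(lambda_max(A^T A)). Form the symmetric matrix M = A^T A =
[[25, -8, -19],
 [-8, 29, 2],
 [-19, 2, 26]].
Its characteristic polynomial (trace, sum of principal 2x2 minors, determinant of M give the coefficients) is
  p(λ) = det(λ I - M) = λ^3 - 80λ^2 + 1700λ - 7225.
No integer candidate from the rational root theorem (±divisors of 7225) is a root, so the roots are irrational. The cubic discriminant is Δ = 324583125 > 0, so there are three distinct real roots. p(5) = -600 and p(6) = 311 have opposite signs, so a root lies in (5, 6); Newton's method refines it to λ ≈ 5.6426. p(27) = 38 and p(28) = -393 have opposite signs, so a root lies in (27, 28); Newton's method refines it to λ ≈ 27.0878. p(47) = -222 and p(48) = 647 have opposite signs, so a root lies in (47, 48); Newton's method refines it to λ ≈ 47.2696. Check (Vieta): the three roots sum to 80, matching tr M = 80.
So the eigenvalues of A^T A are ≈ 5.6426, 27.0878, 47.2696 (all ≥ 0, as they must be for A^T A). The largest is λ_max ≈ 47.2696, hence ||A||_2 = sqrt(λ_max) ≈ 6.8753.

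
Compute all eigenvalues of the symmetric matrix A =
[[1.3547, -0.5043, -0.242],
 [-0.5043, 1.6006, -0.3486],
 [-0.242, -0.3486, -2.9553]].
sigma(A) ≈ {-3, 1, 2}

A is real symmetric, so its spectrum consists of real eigenvalues. Expanding the characteristic polynomial of the displayed matrix gives
  det(λ I - A) = p(λ) = λ^3 + (0)λ^2 + (-7)λ + (6).
Solving p(λ) = 0 yields eigenvalues ≈ -3, 1, 2. (A is shown rounded to 4 decimals, so these recover the underlying integer eigenvalues to within that precision.)
Verification: the trace of A = 0 equals the sum of eigenvalues 0, and det(A) ≈ -5.9999 matches the eigenvalue product -6.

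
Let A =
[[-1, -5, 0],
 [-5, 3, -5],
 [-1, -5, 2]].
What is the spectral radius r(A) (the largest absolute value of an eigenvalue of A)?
r(A) ≈ 8.8307

The eigenvalues of A are the roots of its characteristic polynomial. With M = A (coefficients from the trace, the sum of principal 2x2 minors, and det A):
  p(λ) = det(λ I - M) = λ^3 - 4λ^2 - 49λ + 56.
No integer candidate from the rational root theorem (±divisors of 56) is a root, so the roots are irrational. The cubic discriminant is Δ = 636244 > 0, so there are three distinct real roots. p(-6) = -10 and p(-5) = 76 have opposite signs, so a root lies in (-6, -5); Newton's method refines it to λ ≈ -5.9047. p(1) = 4 and p(2) = -50 have opposite signs, so a root lies in (1, 2); Newton's method refines it to λ ≈ 1.074. p(8) = -80 and p(9) = 20 have opposite signs, so a root lies in (8, 9); Newton's method refines it to λ ≈ 8.8307. Check (Vieta): the three roots sum to 4, matching tr M = 4.
Thus the eigenvalues (to 4 decimals) are -5.9047 (modulus 5.9047); 1.074 (modulus 1.074); 8.8307 (modulus 8.8307). The spectral radius is the largest modulus: r(A) ≈ 8.8307. (Cross-check: r(A) ≤ ||A||_2 ≈ 8.8563; equality holds whenever A is normal, though it can also hold for some non-normal A.)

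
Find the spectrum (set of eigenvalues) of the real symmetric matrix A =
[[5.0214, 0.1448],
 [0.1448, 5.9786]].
sigma(A) ≈ {5, 6}

A is real symmetric, so its spectrum consists of real eigenvalues. Expanding the characteristic polynomial of the displayed matrix gives
  det(λ I - A) = p(λ) = λ^2 + (-11)λ + (30).
Solving p(λ) = 0 yields eigenvalues ≈ 5, 6. (A is shown rounded to 4 decimals, so these recover the underlying integer eigenvalues to within that precision.)
Verification: the trace of A = 11 equals the sum of eigenvalues 11, and det(A) ≈ 30.0000 matches the eigenvalue product 30.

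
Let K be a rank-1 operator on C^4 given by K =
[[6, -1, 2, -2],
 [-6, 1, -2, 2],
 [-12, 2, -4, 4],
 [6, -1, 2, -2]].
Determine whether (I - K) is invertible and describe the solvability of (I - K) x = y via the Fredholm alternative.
(I - K) is singular (det(I - K) = 0, i.e. 1 ∈ sigma(K)). (I - K) x = y is solvable iff y ⊥ ker((I - K)^*) = span{(6, -1, 2, -2)}, i.e. iff 6y_1 - y_2 + 2y_3 - 2y_4 = 0. When solvable, the solutions are x = y + c·(1, -1, -2, 1), c arbitrary (ker(I - K) = span{(1, -1, -2, 1)}, dimension 1).

K has rank 1, so it is an outer product K = u v^T: every row of K is a multiple of one row vector. Reading off the entries, u = (1, -1, -2, 1) and v = (6, -1, 2, -2) (row i of K equals u_i·v^T). A rank-one matrix u v^T satisfies K u = u (v·u) and kills the (3)-dimensional subspace v^⊥, so its characteristic polynomial is lambda^3 (lambda - v·u) with v·u = tr K = 1. Hence the eigenvalues of I - K are 1 (multiplicity 3) and 1 - (1) = 0, so det(I - K) = 0. (Direct check: I - K =
[[-5, 1, -2, 2],
 [6, 0, 2, -2],
 [12, -2, 5, -4],
 [-6, 1, -2, 3]]
has determinant 0.) So 1 is an eigenvalue of K and (I - K) is not invertible. The finite-dimensional Fredholm alternative says: either (I - K) is invertible, or ker(I - K) ≠ {0} and then range(I - K) = ker((I - K)^*)^⊥, with dim ker(I - K) = dim ker((I - K)^*). We are in the second case, so we need both kernels. Kernel of I - K: (I - K) u = u - u (v·u) = u - u = 0, so ker(I - K) = span{u} = span{(1, -1, -2, 1)} (it is exactly 1-dimensional because rank(I - K) = 3). Kernel of the adjoint: K is real, so (I - K)^* = I - K^T = I - v u^T, and (I - v u^T) v = v - v (u·v) = 0; hence ker((I - K)^*) = span{v} = span{(6, -1, 2, -2)}. Therefore (I - K) x = y is solvable iff <y, v> = 0, i.e. iff 6y_1 - y_2 + 2y_3 - 2y_4 = 0. When this holds, K y = u (v·y) = 0, so (I - K) y = y and x = y is a particular solution; the full solution set is the line x = y + c·u = y + c·(1, -1, -2, 1), c ∈ C.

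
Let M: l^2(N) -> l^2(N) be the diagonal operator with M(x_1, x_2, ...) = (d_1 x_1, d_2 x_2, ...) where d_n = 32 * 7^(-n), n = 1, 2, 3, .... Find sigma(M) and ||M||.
sigma(M) = {32 * 7^(-n) : n ≥ 1} ∪ {0}; ||M|| = 32/7

A bounded diagonal operator on l^2 with diagonal entries d_n has spectrum equal to the closure of {d_n : n ≥ 1}: every d_n is an eigenvalue (with eigenvector e_n), so {d_n} ⊂ sigma(M); the spectrum is closed, so its closure is too; and for lambda not in the closure, (M - lambda I) has bounded inverse (the diagonal entries 1/(d_n - lambda) are bounded). For our sequence d_n = 32 * 7^(-n), n = 1, 2, 3, ...:
  - {d_n} = {32 * 7^(-n) : n ≥ 1}; the only limit point is 0
  - closure = {32 * 7^(-n) : n ≥ 1} ∪ {0}
For the norm: a diagonal operator has ||M|| = sup_n |d_n|. Here d_n = 32 * 7^(-n) is positive and decreasing, so sup_n |d_n| = d_1 = 32/7. So ||M|| = 32/7.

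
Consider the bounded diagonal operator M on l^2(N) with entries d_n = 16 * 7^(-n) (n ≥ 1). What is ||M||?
||M|| = 16/7 (attained at n = 1)

For M diagonal, ||M|| = sup_n |d_n|. The sequence d_n = 16 * 7^(-n) is positive and strictly decreasing (ratio 7^(-1) < 1), so the supremum is d_1 = 16/7. Hence ||M|| = 16/7.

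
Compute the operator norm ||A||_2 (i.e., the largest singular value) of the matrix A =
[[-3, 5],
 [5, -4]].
||A||_2 = sqrt((75 + sqrt(4949))/2) ≈ 8.5249 (= sqrt(largest eigenvalue of A^T A))

||A||_2 = sigma_max(A) = sqrt(lambda_max(A^T A)). Form the symmetric matrix M = A^T A =
[[34, -35],
 [-35, 41]].
Its characteristic polynomial (trace, determinant of M give the coefficients) is
  p(λ) = det(λ I - M) = λ^2 - 75λ + 169.
For λ^2 - 75λ + 169 the discriminant is 4949. It is nonnegative but not a perfect square, so the roots are real and irrational: λ = (75 ± sqrt(4949))/2 ≈ 72.6746, 2.3254.
So the eigenvalues of A^T A are ≈ 2.3254, 72.6746 (all ≥ 0, as they must be for A^T A). The largest is λ_max = (75 + sqrt(4949))/2 ≈ 72.6746, hence ||A||_2 = sqrt(λ_max) = sqrt((75 + sqrt(4949))/2) ≈ 8.5249.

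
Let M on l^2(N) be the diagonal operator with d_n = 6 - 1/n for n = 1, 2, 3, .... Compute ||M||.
||M|| = 6

For a diagonal operator on l^2 with entries d_n, ||M|| = sup_n |d_n|. Here d_1 = 5, d_2 = 11/2, ..., and d_n = 6 - 1/n increases monotonically toward 6. All terms lie in [5, 6), so |d_n| = d_n and the supremum is the limit 6, which is not attained by any individual d_n. Hence ||M|| = 6.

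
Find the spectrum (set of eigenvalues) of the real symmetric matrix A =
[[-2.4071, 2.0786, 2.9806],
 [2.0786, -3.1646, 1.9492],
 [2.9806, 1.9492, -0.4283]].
sigma(A) ≈ {-5, -4, 3}

A is real symmetric, so its spectrum consists of real eigenvalues. Expanding the characteristic polynomial of the displayed matrix gives
  det(λ I - A) = p(λ) = λ^3 + (6)λ^2 + (-7)λ + (-60).
Solving p(λ) = 0 yields eigenvalues ≈ -5, -4, 3. (A is shown rounded to 4 decimals, so these recover the underlying integer eigenvalues to within that precision.)
Verification: the trace of A = -6 equals the sum of eigenvalues -6, and det(A) ≈ 60.0001 matches the eigenvalue product 60.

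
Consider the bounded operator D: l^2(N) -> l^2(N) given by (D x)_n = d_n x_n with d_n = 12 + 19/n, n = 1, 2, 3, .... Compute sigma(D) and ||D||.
sigma(D) = {12 + 19/n : n ≥ 1} ∪ {12}; ||D|| = 31

A bounded diagonal operator on l^2 with diagonal entries d_n has spectrum equal to the closure of {d_n : n ≥ 1}: every d_n is an eigenvalue (with eigenvector e_n), so {d_n} ⊂ sigma(D); the spectrum is closed, so its closure is too; and for lambda not in the closure, (D - lambda I) has bounded inverse (the diagonal entries 1/(d_n - lambda) are bounded). For our sequence d_n = 12 + 19/n, n = 1, 2, 3, ...:
  - {d_n} = {12 + 19/n : n ≥ 1}; the only limit point is 12
  - closure = {12 + 19/n : n ≥ 1} ∪ {12}
For the norm: a diagonal operator has ||D|| = sup_n |d_n|. Here d_n = 12 + 19/n is positive and decreasing, so sup_n |d_n| = d_1 = 12 + 19 = 31. So ||D|| = 31.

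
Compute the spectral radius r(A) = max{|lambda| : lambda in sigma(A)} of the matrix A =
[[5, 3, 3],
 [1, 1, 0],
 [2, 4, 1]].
r(A) ≈ 6.8783

The eigenvalues of A are the roots of its characteristic polynomial. With M = A (coefficients from the trace, the sum of principal 2x2 minors, and det A):
  p(λ) = det(λ I - M) = λ^3 - 7λ^2 + 2λ - 8.
No integer candidate from the rational root theorem (±divisors of 8) is a root, so the roots are irrational. The cubic discriminant is Δ = -10524 < 0, so there is one real root and a complex-conjugate pair. p(6) = -32 and p(7) = 6 have opposite signs, so a root lies in (6, 7); Newton's method refines it to λ ≈ 6.8783. Dividing out (λ - (6.8783)) leaves approximately λ^2 - 0.1217λ + 1.1631. For λ^2 - 0.1217λ + 1.1631 the discriminant is -4.6375. It is negative, so the remaining roots are the complex-conjugate pair λ ≈ 0.0608 ± 1.0767i. Their product equals the constant term, so |λ|^2 ≈ 1.1631 and |λ| ≈ 1.0785.
Thus the eigenvalues (to 4 decimals) are 6.8783 (modulus 6.8783); 0.0608 ± 1.0767i (modulus 1.0785). The spectral radius is the largest modulus: r(A) ≈ 6.8783. (Cross-check: r(A) ≤ ||A||_2 ≈ 7.8103; equality holds whenever A is normal, though it can also hold for some non-normal A.)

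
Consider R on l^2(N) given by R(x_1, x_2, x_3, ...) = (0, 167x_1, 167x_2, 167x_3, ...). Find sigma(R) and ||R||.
sigma(R) = closed disk {z in C : |z| ≤ 167}; ||R|| = 167

Note R = 167·U where U is the unit right shift (U x)_k = x_{k-1} (with x_0 := 0); so ||R|| = 167||U|| and sigma(R) = 167·sigma(U). ||R x||^2 = sum_{k≥1} |167x_k|^2 = 27889||x||^2, so ||R|| = 167 and sigma(R) ⊂ {|z| ≤ 167}. For any |lambda| < 167, the equation (R - lambda I) x = 0 forces x_1 = 0, then 167x_k = lambda x_{k+1} ⇒ x = 0, so R has no eigenvalues. But (R - lambda I) is not surjective for |lambda| < 167: solving (R - lambda I) x = e_1 would require x_n proportional to (lambda/167)^(-n), which is not in l^2. So every |lambda| < 167 lies in the residual spectrum. The boundary |lambda| = 167 is in the approximate point spectrum (the spectrum is closed). Hence sigma(R) is the closed disk of radius 167.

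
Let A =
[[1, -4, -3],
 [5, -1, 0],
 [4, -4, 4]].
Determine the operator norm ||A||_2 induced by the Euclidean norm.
||A||_2 ≈ 8.1681 (= sqrt(largest eigenvalue of A^T A))

||A||_2 = sigma_max(A) = sqrt(lambda_max(A^T A)). Form the symmetric matrix M = A^T A =
[[42, -25, 13],
 [-25, 33, -4],
 [13, -4, 25]].
Its characteristic polynomial (trace, sum of principal 2x2 minors, determinant of M give the coefficients) is
  p(λ) = det(λ I - M) = λ^3 - 100λ^2 + 2451λ - 15376.
No integer candidate from the rational root theorem (±divisors of 15376) is a root, so the roots are irrational. The cubic discriminant is Δ = 1125910244 > 0, so there are three distinct real roots. p(9) = -688 and p(10) = 134 have opposite signs, so a root lies in (9, 10); Newton's method refines it to λ ≈ 9.8245. p(23) = 264 and p(24) = -328 have opposite signs, so a root lies in (23, 24); Newton's method refines it to λ ≈ 23.4583. p(66) = -1714 and p(67) = 704 have opposite signs, so a root lies in (66, 67); Newton's method refines it to λ ≈ 66.7172. Check (Vieta): the three roots sum to 100, matching tr M = 100.
So the eigenvalues of A^T A are ≈ 9.8245, 23.4583, 66.7172 (all ≥ 0, as they must be for A^T A). The largest is λ_max ≈ 66.7172, hence ||A||_2 = sqrt(λ_max) ≈ 8.1681.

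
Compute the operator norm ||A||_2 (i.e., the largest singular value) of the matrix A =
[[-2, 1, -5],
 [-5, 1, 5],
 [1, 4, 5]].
||A||_2 ≈ 9.1302 (= sqrt(largest eigenvalue of A^T A))

||A||_2 = sigma_max(A) = sqrt(lambda_max(A^T A)). Form the symmetric matrix M = A^T A =
[[30, -3, -10],
 [-3, 18, 20],
 [-10, 20, 75]].
Its characteristic polynomial (trace, sum of principal 2x2 minors, determinant of M give the coefficients) is
  p(λ) = det(λ I - M) = λ^3 - 123λ^2 + 3631λ - 27225.
No integer candidate from the rational root theorem (±divisors of 27225) is a root, so the roots are irrational. The cubic discriminant is Δ = 4178284880 > 0, so there are three distinct real roots. p(11) = -836 and p(12) = 363 have opposite signs, so a root lies in (11, 12); Newton's method refines it to λ ≈ 11.6813. p(27) = 828 and p(28) = -37 have opposite signs, so a root lies in (27, 28); Newton's method refines it to λ ≈ 27.959. p(83) = -1412 and p(84) = 2595 have opposite signs, so a root lies in (83, 84); Newton's method refines it to λ ≈ 83.3597. Check (Vieta): the three roots sum to 123, matching tr M = 123.
So the eigenvalues of A^T A are ≈ 11.6813, 27.959, 83.3597 (all ≥ 0, as they must be for A^T A). The largest is λ_max ≈ 83.3597, hence ||A||_2 = sqrt(λ_max) ≈ 9.1302.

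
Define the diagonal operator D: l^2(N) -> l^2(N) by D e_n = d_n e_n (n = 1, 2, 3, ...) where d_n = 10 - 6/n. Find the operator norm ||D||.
||D|| = 10

For a diagonal operator on l^2 with entries d_n, ||D|| = sup_n |d_n|. Here d_1 = 4, d_2 = 7, ..., and d_n = 10 - 6/n increases monotonically toward 10. All terms lie in [4, 10), so |d_n| = d_n and the supremum is the limit 10, which is not attained by any individual d_n. Hence ||D|| = 10.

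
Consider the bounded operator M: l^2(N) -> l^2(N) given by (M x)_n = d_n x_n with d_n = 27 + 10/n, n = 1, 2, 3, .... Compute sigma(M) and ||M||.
sigma(M) = {27 + 10/n : n ≥ 1} ∪ {27}; ||M|| = 37

A bounded diagonal operator on l^2 with diagonal entries d_n has spectrum equal to the closure of {d_n : n ≥ 1}: every d_n is an eigenvalue (with eigenvector e_n), so {d_n} ⊂ sigma(M); the spectrum is closed, so its closure is too; and for lambda not in the closure, (M - lambda I) has bounded inverse (the diagonal entries 1/(d_n - lambda) are bounded). For our sequence d_n = 27 + 10/n, n = 1, 2, 3, ...:
  - {d_n} = {27 + 10/n : n ≥ 1}; the only limit point is 27
  - closure = {27 + 10/n : n ≥ 1} ∪ {27}
For the norm: a diagonal operator has ||M|| = sup_n |d_n|. Here d_n = 27 + 10/n is positive and decreasing, so sup_n |d_n| = d_1 = 27 + 10 = 37. So ||M|| = 37.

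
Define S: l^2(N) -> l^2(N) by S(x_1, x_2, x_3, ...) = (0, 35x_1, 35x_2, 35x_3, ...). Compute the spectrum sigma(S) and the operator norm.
sigma(S) = closed disk {z in C : |z| ≤ 35}; ||S|| = 35

Note S = 35·U where U is the unit right shift (U x)_k = x_{k-1} (with x_0 := 0); so ||S|| = 35||U|| and sigma(S) = 35·sigma(U). ||S x||^2 = sum_{k≥1} |35x_k|^2 = 1225||x||^2, so ||S|| = 35 and sigma(S) ⊂ {|z| ≤ 35}. For any |lambda| < 35, the equation (S - lambda I) x = 0 forces x_1 = 0, then 35x_k = lambda x_{k+1} ⇒ x = 0, so S has no eigenvalues. But (S - lambda I) is not surjective for |lambda| < 35: solving (S - lambda I) x = e_1 would require x_n proportional to (lambda/35)^(-n), which is not in l^2. So every |lambda| < 35 lies in the residual spectrum. The boundary |lambda| = 35 is in the approximate point spectrum (the spectrum is closed). Hence sigma(S) is the closed disk of radius 35.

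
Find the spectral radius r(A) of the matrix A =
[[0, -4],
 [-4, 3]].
r(A) = (3 + sqrt(73))/2 ≈ 5.772

The eigenvalues of A are the roots of its characteristic polynomial. With M = A (coefficients from the trace and determinant):
  p(λ) = det(λ I - M) = λ^2 - 3λ - 16.
For λ^2 - 3λ - 16 the discriminant is 73. It is nonnegative but not a perfect square, so the roots are real and irrational: λ = (3 ± sqrt(73))/2 ≈ 5.772, -2.772.
Thus the eigenvalues (to 4 decimals) are 5.772 (modulus 5.772); -2.772 (modulus 2.772). The spectral radius is the largest modulus: r(A) = (3 + sqrt(73))/2 ≈ 5.772. (Cross-check: r(A) ≤ ||A||_2 ≈ 5.772; equality holds whenever A is normal, though it can also hold for some non-normal A.)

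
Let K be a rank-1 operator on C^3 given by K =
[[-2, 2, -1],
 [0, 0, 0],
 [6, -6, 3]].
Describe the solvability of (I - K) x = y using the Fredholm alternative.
(I - K) is singular (det(I - K) = 0, i.e. 1 ∈ sigma(K)). (I - K) x = y is solvable iff y ⊥ ker((I - K)^*) = span{(-2, 2, -1)}, i.e. iff -2y_1 + 2y_2 - y_3 = 0. When solvable, the solutions are x = y + c·(1, 0, -3), c arbitrary (ker(I - K) = span{(1, 0, -3)}, dimension 1).

K has rank 1, so it is an outer product K = u v^T: every row of K is a multiple of one row vector. Reading off the entries, u = (1, 0, -3) and v = (-2, 2, -1) (row i of K equals u_i·v^T). A rank-one matrix u v^T satisfies K u = u (v·u) and kills the (2)-dimensional subspace v^⊥, so its characteristic polynomial is lambda^2 (lambda - v·u) with v·u = tr K = 1. Hence the eigenvalues of I - K are 1 (multiplicity 2) and 1 - (1) = 0, so det(I - K) = 0. (Direct check: I - K =
[[3, -2, 1],
 [0, 1, 0],
 [-6, 6, -2]]
has determinant 0.) So 1 is an eigenvalue of K and (I - K) is not invertible. The finite-dimensional Fredholm alternative says: either (I - K) is invertible, or ker(I - K) ≠ {0} and then range(I - K) = ker((I - K)^*)^⊥, with dim ker(I - K) = dim ker((I - K)^*). We are in the second case, so we need both kernels. Kernel of I - K: (I - K) u = u - u (v·u) = u - u = 0, so ker(I - K) = span{u} = span{(1, 0, -3)} (it is exactly 1-dimensional because rank(I - K) = 2). Kernel of the adjoint: K is real, so (I - K)^* = I - K^T = I - v u^T, and (I - v u^T) v = v - v (u·v) = 0; hence ker((I - K)^*) = span{v} = span{(-2, 2, -1)}. Therefore (I - K) x = y is solvable iff <y, v> = 0, i.e. iff -2y_1 + 2y_2 - y_3 = 0. When this holds, K y = u (v·y) = 0, so (I - K) y = y and x = y is a particular solution; the full solution set is the line x = y + c·u = y + c·(1, 0, -3), c ∈ C.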